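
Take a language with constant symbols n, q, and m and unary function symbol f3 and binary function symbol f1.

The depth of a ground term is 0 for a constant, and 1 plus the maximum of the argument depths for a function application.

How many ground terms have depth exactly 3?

59052

Let N_k = |{terms of depth ≤ k}|. Then N_0 = 3 and N_k = 3 + N_{k-1} + N_{k-1}^2 for k ≥ 1 (one summand per function symbol, arity giving the exponent).
N_0 = 3
N_1 = 3 + 3 + 3^2 = 15
N_2 = 3 + 15 + 15^2 = 243
N_3 = 3 + 243 + 243^2 = 59295
Terms of depth exactly 3: N_3 − N_2 = 59295 − 243 = 59052.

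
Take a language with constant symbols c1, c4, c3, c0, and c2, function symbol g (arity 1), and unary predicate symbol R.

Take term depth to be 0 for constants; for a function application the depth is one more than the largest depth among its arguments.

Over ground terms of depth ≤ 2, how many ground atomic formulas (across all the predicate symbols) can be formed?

15

First count ground terms of depth ≤ 2.
Write N_k for the number of ground terms of depth ≤ k. A term of depth ≤ k is either a constant or a function symbol applied to arguments of depth ≤ k−1, so N_k = 5 + N_{k-1}.
N_0 = 5
N_1 = 5 + 5 = 10
N_2 = 5 + 10 = 15
So |H| = 15.
Ground atoms are formed by filling each argument slot of a predicate with a term from H, so an r-ary predicate gives |H|^r atoms:
  R: 15
Total ground atoms: 15.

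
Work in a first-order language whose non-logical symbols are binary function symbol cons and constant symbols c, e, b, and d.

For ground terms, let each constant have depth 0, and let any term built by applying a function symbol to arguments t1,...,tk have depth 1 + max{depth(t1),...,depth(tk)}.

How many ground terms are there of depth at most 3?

Write N_k for the number of ground terms of depth ≤ k. A term of depth ≤ k is either a constant or a function symbol applied to arguments of depth ≤ k−1, so N_k = 4 + N_{k-1}^2.
N_0 = 4
N_1 = 4 + 4^2 = 20
N_2 = 4 + 20^2 = 404
N_3 = 4 + 404^2 = 163220

163220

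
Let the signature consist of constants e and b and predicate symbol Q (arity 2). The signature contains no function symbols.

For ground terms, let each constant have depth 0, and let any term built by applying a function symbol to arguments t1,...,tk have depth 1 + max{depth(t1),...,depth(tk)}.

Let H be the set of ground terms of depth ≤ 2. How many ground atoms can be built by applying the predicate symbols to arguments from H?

First count ground terms of depth ≤ 2.
With no function symbols every ground term is a constant, so there are exactly 2 ground terms at every depth bound.
N_0 = 2
N_1 = 2
N_2 = 2
So |H| = 2.
For each predicate symbol, the number of ground atoms is |H| raised to its arity; summing:
  Q: 2^2 = 4
Total ground atoms: 4.

4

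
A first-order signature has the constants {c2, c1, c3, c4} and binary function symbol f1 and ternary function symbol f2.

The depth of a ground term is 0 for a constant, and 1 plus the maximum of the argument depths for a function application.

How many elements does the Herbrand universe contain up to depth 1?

Count level by level. With function symbols f1/2, f2/3, the terms of depth ≤ k are the 4 constants together with each function applied to depth-≤(k−1) tuples, so N_k = 4 + N_{k-1}^2 + N_{k-1}^3.
N_0 = 4
N_1 = 4 + 4^2 + 4^3 = 84

84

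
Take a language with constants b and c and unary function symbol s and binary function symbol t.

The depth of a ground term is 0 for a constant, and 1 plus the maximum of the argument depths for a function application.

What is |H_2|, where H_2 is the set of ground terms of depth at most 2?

74

If N_k denotes the number of depth-≤k ground terms, the 2 constants give N_0 = 2, and each function symbol of arity r contributes N_{k-1}^r new terms at level k: N_k = 2 + N_{k-1} + N_{k-1}^2.
N_0 = 2
N_1 = 2 + 2 + 2^2 = 8
N_2 = 2 + 8 + 8^2 = 74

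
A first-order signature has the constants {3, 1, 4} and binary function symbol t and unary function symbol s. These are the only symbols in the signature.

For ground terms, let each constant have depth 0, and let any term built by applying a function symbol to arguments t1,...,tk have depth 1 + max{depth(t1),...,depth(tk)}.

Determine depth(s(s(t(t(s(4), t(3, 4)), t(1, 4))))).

depth(s(4)) = 1 + depth(4) = 1 + 0 = 1
depth(t(3, 4)) = 1 + max(0, 0) = 1
depth(t(s(4), t(3, 4))) = 1 + max(1, 1) = 2
depth(t(1, 4)) = 1 + max(0, 0) = 1
depth(t(t(s(4), t(3, 4)), t(1, 4))) = 1 + max(2, 1) = 3
depth(s(t(t(s(4), t(3, 4)), t(1, 4)))) = 1 + depth(t(t(s(4), t(3, 4)), t(1, 4))) = 1 + 3 = 4
depth(s(s(t(t(s(4), t(3, 4)), t(1, 4))))) = 1 + depth(s(t(t(s(4), t(3, 4)), t(1, 4)))) = 1 + 4 = 5

5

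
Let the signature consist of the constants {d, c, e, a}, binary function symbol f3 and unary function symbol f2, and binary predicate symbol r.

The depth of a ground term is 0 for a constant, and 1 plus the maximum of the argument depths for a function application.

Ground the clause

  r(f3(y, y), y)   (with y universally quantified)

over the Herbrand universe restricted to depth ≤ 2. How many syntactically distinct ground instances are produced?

604

Ground terms of depth ≤ 2:
  If N_k denotes the number of depth-≤k ground terms, the 4 constants give N_0 = 4, and each function symbol of arity r contributes N_{k-1}^r new terms at level k: N_k = 4 + N_{k-1}^2 + N_{k-1}.
  N_0 = 4
  N_1 = 4 + 4^2 + 4 = 24
  N_2 = 4 + 24^2 + 24 = 604
So there are 604 ground terms available for substitution.
The variable y ranges independently over the available ground terms, and distinct assignments produce distinct instances.
Number of ground instances = 604.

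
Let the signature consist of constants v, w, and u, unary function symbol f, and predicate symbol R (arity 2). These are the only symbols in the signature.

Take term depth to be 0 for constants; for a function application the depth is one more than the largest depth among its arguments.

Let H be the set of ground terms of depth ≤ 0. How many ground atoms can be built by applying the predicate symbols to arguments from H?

First count ground terms of depth ≤ 0.
Write N_k for the number of ground terms of depth ≤ k. A term of depth ≤ k is either a constant or a function symbol applied to arguments of depth ≤ k−1, so N_k = 3 + N_{k-1}.
N_0 = 3
Explicitly: v, w, u.
So |H| = 3.
For each predicate symbol, the number of ground atoms is |H| raised to its arity; summing:
  R: 3^2 = 9
Total ground atoms: 9.

9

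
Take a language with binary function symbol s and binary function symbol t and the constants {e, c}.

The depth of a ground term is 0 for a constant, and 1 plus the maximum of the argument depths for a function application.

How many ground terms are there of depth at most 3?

Write N_k for the number of ground terms of depth ≤ k. A term of depth ≤ k is either a constant or a function symbol applied to arguments of depth ≤ k−1, so N_k = 2 + N_{k-1}^2 + N_{k-1}^2.
N_0 = 2
N_1 = 2 + 2^2 + 2^2 = 10
N_2 = 2 + 10^2 + 10^2 = 202
N_3 = 2 + 202^2 + 202^2 = 81610

81610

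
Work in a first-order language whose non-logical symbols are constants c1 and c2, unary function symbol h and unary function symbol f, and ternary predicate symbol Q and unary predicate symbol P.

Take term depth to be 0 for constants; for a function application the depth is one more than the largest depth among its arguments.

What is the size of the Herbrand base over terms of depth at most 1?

222

First count ground terms of depth ≤ 1.
Let N_k count ground terms of depth at most k. Each non-constant term of depth ≤ k is some function symbol applied to depth-≤(k−1) arguments, giving N_k = 2 + N_{k-1} + N_{k-1}.
N_0 = 2
N_1 = 2 + 2 + 2 = 6
So |H| = 6.
Ground atoms are formed by filling each argument slot of a predicate with a term from H, so an r-ary predicate gives |H|^r atoms:
  Q: 6^3 = 216;  P: 6
Total ground atoms: 216 + 6 = 222.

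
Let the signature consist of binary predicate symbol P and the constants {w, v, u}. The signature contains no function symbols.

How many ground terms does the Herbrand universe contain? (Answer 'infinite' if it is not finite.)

There are no function symbols, so every ground term is one of the 3 constants.
The Herbrand universe is {w, v, u}, which is finite with 3 elements.

3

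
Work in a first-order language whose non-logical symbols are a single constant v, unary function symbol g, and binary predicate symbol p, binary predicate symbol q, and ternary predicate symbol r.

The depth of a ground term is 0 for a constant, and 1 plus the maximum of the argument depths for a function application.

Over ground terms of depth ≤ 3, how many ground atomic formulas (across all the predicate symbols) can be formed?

96

First count ground terms of depth ≤ 3.
Let N_k count ground terms of depth at most k. Each non-constant term of depth ≤ k is some function symbol applied to depth-≤(k−1) arguments, giving N_k = 1 + N_{k-1}.
N_0 = 1
N_1 = 1 + 1 = 2
N_2 = 1 + 2 = 3
N_3 = 1 + 3 = 4
So |H| = 4.
For each predicate symbol, the number of ground atoms is |H| raised to its arity; summing:
  p: 4^2 = 16;  q: 4^2 = 16;  r: 4^3 = 64
Total ground atoms: 16 + 16 + 64 = 96.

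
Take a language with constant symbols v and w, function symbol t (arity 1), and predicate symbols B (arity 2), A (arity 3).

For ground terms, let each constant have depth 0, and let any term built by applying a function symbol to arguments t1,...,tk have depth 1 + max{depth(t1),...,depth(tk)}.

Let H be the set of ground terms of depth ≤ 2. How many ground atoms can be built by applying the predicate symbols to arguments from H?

First count ground terms of depth ≤ 2.
Let N_k = |{terms of depth ≤ k}|. Then N_0 = 2 and N_k = 2 + N_{k-1} for k ≥ 1 (one summand per function symbol, arity giving the exponent).
N_0 = 2
N_1 = 2 + 2 = 4
N_2 = 2 + 4 = 6
Explicitly: v, w, t(v), t(w), t(t(v)), t(t(w)).
So |H| = 6.
Ground atoms are formed by filling each argument slot of a predicate with a term from H, so an r-ary predicate gives |H|^r atoms:
  B: 6^2 = 36;  A: 6^3 = 216
Total ground atoms: 36 + 216 = 252.

252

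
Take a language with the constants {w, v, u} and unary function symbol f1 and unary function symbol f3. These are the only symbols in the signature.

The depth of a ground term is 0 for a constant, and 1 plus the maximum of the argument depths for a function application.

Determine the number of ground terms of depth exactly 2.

12

If N_k denotes the number of depth-≤k ground terms, the 3 constants give N_0 = 3, and each function symbol of arity r contributes N_{k-1}^r new terms at level k: N_k = 3 + N_{k-1} + N_{k-1}.
N_0 = 3
N_1 = 3 + 3 + 3 = 9
N_2 = 3 + 9 + 9 = 21
Terms of depth exactly 2: N_2 − N_1 = 21 − 9 = 12.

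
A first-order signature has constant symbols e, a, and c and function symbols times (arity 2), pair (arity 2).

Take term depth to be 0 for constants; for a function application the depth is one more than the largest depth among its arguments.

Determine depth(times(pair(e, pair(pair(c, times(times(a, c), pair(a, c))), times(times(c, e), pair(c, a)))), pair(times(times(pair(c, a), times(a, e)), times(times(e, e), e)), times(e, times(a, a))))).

6

depth(times(a, c)) = 1 + max(0, 0) = 1
depth(pair(a, c)) = 1 + max(0, 0) = 1
depth(times(times(a, c), pair(a, c))) = 1 + max(1, 1) = 2
depth(pair(c, times(times(a, c), pair(a, c)))) = 1 + max(0, 2) = 3
depth(times(c, e)) = 1 + max(0, 0) = 1
depth(pair(c, a)) = 1 + max(0, 0) = 1
depth(times(times(c, e), pair(c, a))) = 1 + max(1, 1) = 2
depth(pair(pair(c, times(times(a, c), pair(a, c))), times(times(c, e), pair(c, a)))) = 1 + max(3, 2) = 4
depth(pair(e, pair(pair(c, times(times(a, c), pair(a, c))), times(times(c, e), pair(c, a))))) = 1 + max(0, 4) = 5
depth(times(a, e)) = 1 + max(0, 0) = 1
depth(times(pair(c, a), times(a, e))) = 1 + max(1, 1) = 2
depth(times(e, e)) = 1 + max(0, 0) = 1
depth(times(times(e, e), e)) = 1 + max(1, 0) = 2
depth(times(times(pair(c, a), times(a, e)), times(times(e, e), e))) = 1 + max(2, 2) = 3
depth(times(a, a)) = 1 + max(0, 0) = 1
depth(times(e, times(a, a))) = 1 + max(0, 1) = 2
depth(pair(times(times(pair(c, a), times(a, e)), times(times(e, e), e)), times(e, times(a, a)))) = 1 + max(3, 2) = 4
depth(times(pair(e, pair(pair(c, times(times(a, c), pair(a, c))), times(times(c, e), pair(c, a)))), pair(times(times(pair(c, a), times(a, e)), times(times(e, e), e)), times(e, times(a, a))))) = 1 + max(5, 4) = 6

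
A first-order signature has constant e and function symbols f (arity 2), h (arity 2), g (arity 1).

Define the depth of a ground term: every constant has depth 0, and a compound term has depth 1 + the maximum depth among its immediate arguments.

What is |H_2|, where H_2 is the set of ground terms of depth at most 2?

Let N_k count ground terms of depth at most k. Each non-constant term of depth ≤ k is some function symbol applied to depth-≤(k−1) arguments, giving N_k = 1 + N_{k-1}^2 + N_{k-1}^2 + N_{k-1}.
N_0 = 1
N_1 = 1 + 1^2 + 1^2 + 1 = 4
N_2 = 1 + 4^2 + 4^2 + 4 = 37

37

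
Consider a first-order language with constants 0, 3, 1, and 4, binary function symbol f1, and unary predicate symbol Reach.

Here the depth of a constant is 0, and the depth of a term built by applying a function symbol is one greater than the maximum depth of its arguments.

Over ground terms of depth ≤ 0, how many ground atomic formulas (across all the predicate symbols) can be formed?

4

First count ground terms of depth ≤ 0.
If N_k denotes the number of depth-≤k ground terms, the 4 constants give N_0 = 4, and each function symbol of arity r contributes N_{k-1}^r new terms at level k: N_k = 4 + N_{k-1}^2.
N_0 = 4
So |H| = 4.
For each predicate symbol, the number of ground atoms is |H| raised to its arity; summing:
  Reach: 4
Total ground atoms: 4.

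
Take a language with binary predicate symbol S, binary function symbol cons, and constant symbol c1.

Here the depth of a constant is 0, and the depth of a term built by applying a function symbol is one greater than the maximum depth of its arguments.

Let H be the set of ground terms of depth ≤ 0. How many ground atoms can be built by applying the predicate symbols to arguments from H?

1

First count ground terms of depth ≤ 0.
Let N_k count ground terms of depth at most k. Each non-constant term of depth ≤ k is some function symbol applied to depth-≤(k−1) arguments, giving N_k = 1 + N_{k-1}^2.
N_0 = 1
Explicitly: c1.
So |H| = 1.
Ground atoms are formed by filling each argument slot of a predicate with a term from H, so an r-ary predicate gives |H|^r atoms:
  S: 1^2 = 1
Total ground atoms: 1.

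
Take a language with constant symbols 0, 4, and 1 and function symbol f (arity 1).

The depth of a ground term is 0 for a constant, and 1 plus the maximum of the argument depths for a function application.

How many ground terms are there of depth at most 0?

3

Count level by level. With function symbols f/1, the terms of depth ≤ k are the 3 constants together with each function applied to depth-≤(k−1) tuples, so N_k = 3 + N_{k-1}.
N_0 = 3
Explicitly: 0, 4, 1.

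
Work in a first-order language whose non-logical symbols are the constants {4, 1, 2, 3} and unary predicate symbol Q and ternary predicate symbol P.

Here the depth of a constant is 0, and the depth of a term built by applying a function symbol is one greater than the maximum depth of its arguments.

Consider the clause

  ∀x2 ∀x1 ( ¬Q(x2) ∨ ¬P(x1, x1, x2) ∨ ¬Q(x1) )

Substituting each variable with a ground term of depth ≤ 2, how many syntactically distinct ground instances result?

16

Ground terms of depth ≤ 2:
  With no function symbols every ground term is a constant, so there are exactly 4 ground terms at every depth bound.
  N_0 = 4
  N_1 = 4
  N_2 = 4
So there are 4 ground terms available for substitution.
Each of x2, x1 ranges independently over the available ground terms, and distinct assignments produce distinct instances.
Number of ground instances = 4^2 = 16.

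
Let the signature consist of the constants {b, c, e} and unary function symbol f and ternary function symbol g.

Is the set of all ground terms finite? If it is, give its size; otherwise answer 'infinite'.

The signature has at least one function symbol (f, arity 1) and at least one constant (b).
Iterating f gives infinitely many distinct ground terms: b, f(b), f(f(b)), ...
So the Herbrand universe is infinite.

infinite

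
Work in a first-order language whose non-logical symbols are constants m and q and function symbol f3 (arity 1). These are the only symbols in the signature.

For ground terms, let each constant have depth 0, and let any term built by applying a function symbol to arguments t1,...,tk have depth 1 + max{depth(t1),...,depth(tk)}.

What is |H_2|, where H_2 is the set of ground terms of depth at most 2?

Let N_k count ground terms of depth at most k. Each non-constant term of depth ≤ k is some function symbol applied to depth-≤(k−1) arguments, giving N_k = 2 + N_{k-1}.
N_0 = 2
N_1 = 2 + 2 = 4
N_2 = 2 + 4 = 6
Explicitly: m, q, f3(m), f3(q), f3(f3(m)), f3(f3(q)).

6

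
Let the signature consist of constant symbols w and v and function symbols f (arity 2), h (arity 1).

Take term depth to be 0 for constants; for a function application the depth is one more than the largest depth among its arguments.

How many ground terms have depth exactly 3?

5478

Let N_k count ground terms of depth at most k. Each non-constant term of depth ≤ k is some function symbol applied to depth-≤(k−1) arguments, giving N_k = 2 + N_{k-1}^2 + N_{k-1}.
N_0 = 2
N_1 = 2 + 2^2 + 2 = 8
N_2 = 2 + 8^2 + 8 = 74
N_3 = 2 + 74^2 + 74 = 5552
Terms of depth exactly 3: N_3 − N_2 = 5552 − 74 = 5478.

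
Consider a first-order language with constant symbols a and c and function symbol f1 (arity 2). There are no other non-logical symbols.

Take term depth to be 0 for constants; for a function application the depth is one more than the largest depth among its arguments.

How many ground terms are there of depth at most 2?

Count level by level. With function symbols f1/2, the terms of depth ≤ k are the 2 constants together with each function applied to depth-≤(k−1) tuples, so N_k = 2 + N_{k-1}^2.
N_0 = 2
N_1 = 2 + 2^2 = 6
N_2 = 2 + 6^2 = 38

38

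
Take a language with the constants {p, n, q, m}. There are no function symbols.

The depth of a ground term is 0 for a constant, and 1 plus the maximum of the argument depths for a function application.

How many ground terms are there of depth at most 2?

4

With no function symbols every ground term is a constant, so there are exactly 4 ground terms at every depth bound.
N_0 = 4
N_1 = 4
N_2 = 4
Explicitly: p, n, q, m.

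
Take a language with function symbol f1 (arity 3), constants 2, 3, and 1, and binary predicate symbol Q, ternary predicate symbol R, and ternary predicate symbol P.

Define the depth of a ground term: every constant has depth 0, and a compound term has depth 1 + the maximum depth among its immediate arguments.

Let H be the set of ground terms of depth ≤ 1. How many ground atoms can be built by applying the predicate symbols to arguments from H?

54900

First count ground terms of depth ≤ 1.
Let N_k count ground terms of depth at most k. Each non-constant term of depth ≤ k is some function symbol applied to depth-≤(k−1) arguments, giving N_k = 3 + N_{k-1}^3.
N_0 = 3
N_1 = 3 + 3^3 = 30
So |H| = 30.
A ground atom is a predicate applied to a tuple of terms from H, so the count is the sum over predicates of |H|^arity:
  Q: 30^2 = 900;  R: 30^3 = 27000;  P: 30^3 = 27000
Total ground atoms: 900 + 27000 + 27000 = 54900.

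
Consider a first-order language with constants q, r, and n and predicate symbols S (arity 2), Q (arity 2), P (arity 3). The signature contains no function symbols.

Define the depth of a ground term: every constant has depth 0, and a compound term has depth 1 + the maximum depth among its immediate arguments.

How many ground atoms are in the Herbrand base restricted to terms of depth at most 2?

45

First count ground terms of depth ≤ 2.
With no function symbols every ground term is a constant, so there are exactly 3 ground terms at every depth bound.
N_0 = 3
N_1 = 3
N_2 = 3
So |H| = 3.
For each predicate symbol, the number of ground atoms is |H| raised to its arity; summing:
  S: 3^2 = 9;  Q: 3^2 = 9;  P: 3^3 = 27
Total ground atoms: 9 + 9 + 27 = 45.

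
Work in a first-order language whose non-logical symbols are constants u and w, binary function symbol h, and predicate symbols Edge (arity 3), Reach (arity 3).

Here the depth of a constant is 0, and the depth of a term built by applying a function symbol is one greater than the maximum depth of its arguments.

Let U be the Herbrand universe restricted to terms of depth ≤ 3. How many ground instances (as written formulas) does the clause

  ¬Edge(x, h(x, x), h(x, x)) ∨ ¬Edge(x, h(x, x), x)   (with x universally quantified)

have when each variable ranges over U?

1446

Ground terms of depth ≤ 3:
  Let N_k count ground terms of depth at most k. Each non-constant term of depth ≤ k is some function symbol applied to depth-≤(k−1) arguments, giving N_k = 2 + N_{k-1}^2.
  N_0 = 2
  N_1 = 2 + 2^2 = 6
  N_2 = 2 + 6^2 = 38
  N_3 = 2 + 38^2 = 1446
So there are 1446 ground terms available for substitution.
There is 1 variable to instantiate (x),  occurring in at least one literal, so different choices give different ground instances.
Number of ground instances = 1446.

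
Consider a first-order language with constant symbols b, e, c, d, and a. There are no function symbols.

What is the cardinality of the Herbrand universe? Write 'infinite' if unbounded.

There are no function symbols, so every ground term is one of the 5 constants.
The Herbrand universe is {b, e, c, d, a}, which is finite with 5 elements.

5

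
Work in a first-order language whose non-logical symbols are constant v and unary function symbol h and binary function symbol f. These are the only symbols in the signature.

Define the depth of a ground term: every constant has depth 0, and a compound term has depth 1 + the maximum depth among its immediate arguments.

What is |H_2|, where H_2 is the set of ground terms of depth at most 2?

13

Let N_k count ground terms of depth at most k. Each non-constant term of depth ≤ k is some function symbol applied to depth-≤(k−1) arguments, giving N_k = 1 + N_{k-1} + N_{k-1}^2.
N_0 = 1
N_1 = 1 + 1 + 1^2 = 3
N_2 = 1 + 3 + 3^2 = 13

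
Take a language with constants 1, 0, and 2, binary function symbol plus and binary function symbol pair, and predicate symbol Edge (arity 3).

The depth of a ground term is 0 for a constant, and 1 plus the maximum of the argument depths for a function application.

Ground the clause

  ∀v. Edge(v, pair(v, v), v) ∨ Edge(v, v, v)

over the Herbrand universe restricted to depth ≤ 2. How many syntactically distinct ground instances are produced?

Ground terms of depth ≤ 2:
  If N_k denotes the number of depth-≤k ground terms, the 3 constants give N_0 = 3, and each function symbol of arity r contributes N_{k-1}^r new terms at level k: N_k = 3 + N_{k-1}^2 + N_{k-1}^2.
  N_0 = 3
  N_1 = 3 + 3^2 + 3^2 = 21
  N_2 = 3 + 21^2 + 21^2 = 885
So there are 885 ground terms available for substitution.
The body mentions the single quantified variable v; since ground terms form a free algebra, no two substitutions collapse to the same formula.
Number of ground instances = 885.

885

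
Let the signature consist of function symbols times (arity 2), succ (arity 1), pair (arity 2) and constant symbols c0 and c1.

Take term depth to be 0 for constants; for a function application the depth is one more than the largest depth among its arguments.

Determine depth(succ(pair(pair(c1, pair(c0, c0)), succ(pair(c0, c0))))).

4

depth(pair(c0, c0)) = 1 + max(0, 0) = 1
depth(pair(c1, pair(c0, c0))) = 1 + max(0, 1) = 2
depth(succ(pair(c0, c0))) = 1 + depth(pair(c0, c0)) = 1 + 1 = 2
depth(pair(pair(c1, pair(c0, c0)), succ(pair(c0, c0)))) = 1 + max(2, 2) = 3
depth(succ(pair(pair(c1, pair(c0, c0)), succ(pair(c0, c0))))) = 1 + depth(pair(pair(c1, pair(c0, c0)), succ(pair(c0, c0)))) = 1 + 3 = 4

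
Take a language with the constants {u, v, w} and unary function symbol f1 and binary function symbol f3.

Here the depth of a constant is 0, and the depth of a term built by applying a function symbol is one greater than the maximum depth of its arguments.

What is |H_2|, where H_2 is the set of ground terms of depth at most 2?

Let N_k count ground terms of depth at most k. Each non-constant term of depth ≤ k is some function symbol applied to depth-≤(k−1) arguments, giving N_k = 3 + N_{k-1} + N_{k-1}^2.
N_0 = 3
N_1 = 3 + 3 + 3^2 = 15
N_2 = 3 + 15 + 15^2 = 243

243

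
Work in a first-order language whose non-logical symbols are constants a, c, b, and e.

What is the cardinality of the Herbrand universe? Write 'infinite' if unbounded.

4

There are no function symbols, so every ground term is one of the 4 constants.
The Herbrand universe is {a, c, b, e}, which is finite with 4 elements.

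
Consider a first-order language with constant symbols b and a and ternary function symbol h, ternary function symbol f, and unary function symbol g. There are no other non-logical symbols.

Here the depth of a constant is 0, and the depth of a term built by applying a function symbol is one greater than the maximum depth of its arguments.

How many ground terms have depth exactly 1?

18

If N_k denotes the number of depth-≤k ground terms, the 2 constants give N_0 = 2, and each function symbol of arity r contributes N_{k-1}^r new terms at level k: N_k = 2 + N_{k-1}^3 + N_{k-1}^3 + N_{k-1}.
N_0 = 2
N_1 = 2 + 2^3 + 2^3 + 2 = 20
Terms of depth exactly 1: N_1 − N_0 = 20 − 2 = 18.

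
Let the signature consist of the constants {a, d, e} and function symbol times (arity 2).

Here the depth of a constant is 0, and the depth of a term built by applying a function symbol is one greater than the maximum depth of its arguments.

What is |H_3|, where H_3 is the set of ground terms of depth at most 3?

Let N_k = |{terms of depth ≤ k}|. Then N_0 = 3 and N_k = 3 + N_{k-1}^2 for k ≥ 1 (one summand per function symbol, arity giving the exponent).
N_0 = 3
N_1 = 3 + 3^2 = 12
N_2 = 3 + 12^2 = 147
N_3 = 3 + 147^2 = 21612

21612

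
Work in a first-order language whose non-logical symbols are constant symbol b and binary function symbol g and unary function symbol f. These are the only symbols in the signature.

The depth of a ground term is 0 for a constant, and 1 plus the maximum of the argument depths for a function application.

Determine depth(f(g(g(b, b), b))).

depth(g(b, b)) = 1 + max(0, 0) = 1
depth(g(g(b, b), b)) = 1 + max(1, 0) = 2
depth(f(g(g(b, b), b))) = 1 + depth(g(g(b, b), b)) = 1 + 2 = 3

3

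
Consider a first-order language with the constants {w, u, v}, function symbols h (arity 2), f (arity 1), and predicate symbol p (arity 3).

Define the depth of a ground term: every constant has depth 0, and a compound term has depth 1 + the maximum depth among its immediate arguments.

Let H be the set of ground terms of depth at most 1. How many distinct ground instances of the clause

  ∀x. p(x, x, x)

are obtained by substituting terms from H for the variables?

Ground terms of depth ≤ 1:
  Let N_k = |{terms of depth ≤ k}|. Then N_0 = 3 and N_k = 3 + N_{k-1}^2 + N_{k-1} for k ≥ 1 (one summand per function symbol, arity giving the exponent).
  N_0 = 3
  N_1 = 3 + 3^2 + 3 = 15
So there are 15 ground terms available for substitution.
The variable x ranges independently over the available ground terms, and distinct assignments produce distinct instances.
Number of ground instances = 15.

15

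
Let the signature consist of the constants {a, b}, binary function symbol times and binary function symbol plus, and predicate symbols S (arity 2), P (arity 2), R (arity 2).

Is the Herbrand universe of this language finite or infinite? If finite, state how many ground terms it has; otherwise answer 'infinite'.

infinite

The signature has at least one function symbol (times, arity 2) and at least one constant (a).
Iterating times gives infinitely many distinct ground terms: a, times(a, a), times(times(a, a), times(a, a)), ...
So the Herbrand universe is infinite.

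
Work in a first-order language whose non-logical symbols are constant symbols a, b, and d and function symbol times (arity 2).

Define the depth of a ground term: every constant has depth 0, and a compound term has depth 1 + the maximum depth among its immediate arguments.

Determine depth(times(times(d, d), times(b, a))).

depth(times(d, d)) = 1 + max(0, 0) = 1
depth(times(b, a)) = 1 + max(0, 0) = 1
depth(times(times(d, d), times(b, a))) = 1 + max(1, 1) = 2

2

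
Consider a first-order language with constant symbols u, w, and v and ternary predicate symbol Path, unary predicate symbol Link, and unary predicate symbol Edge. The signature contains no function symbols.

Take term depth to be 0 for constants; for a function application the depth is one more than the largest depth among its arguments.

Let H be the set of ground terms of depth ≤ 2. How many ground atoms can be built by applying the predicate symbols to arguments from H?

First count ground terms of depth ≤ 2.
With no function symbols every ground term is a constant, so there are exactly 3 ground terms at every depth bound.
N_0 = 3
N_1 = 3
N_2 = 3
Explicitly: u, w, v.
So |H| = 3.
A ground atom is a predicate applied to a tuple of terms from H, so the count is the sum over predicates of |H|^arity:
  Path: 3^3 = 27;  Link: 3;  Edge: 3
Total ground atoms: 27 + 3 + 3 = 33.

33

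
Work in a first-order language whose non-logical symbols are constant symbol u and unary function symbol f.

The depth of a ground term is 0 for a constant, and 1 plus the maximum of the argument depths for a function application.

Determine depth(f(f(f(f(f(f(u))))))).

depth(f(u)) = 1 + depth(u) = 1 + 0 = 1
depth(f(f(u))) = 1 + depth(f(u)) = 1 + 1 = 2
depth(f(f(f(u)))) = 1 + depth(f(f(u))) = 1 + 2 = 3
depth(f(f(f(f(u))))) = 1 + depth(f(f(f(u)))) = 1 + 3 = 4
depth(f(f(f(f(f(u)))))) = 1 + depth(f(f(f(f(u))))) = 1 + 4 = 5
depth(f(f(f(f(f(f(u))))))) = 1 + depth(f(f(f(f(f(u)))))) = 1 + 5 = 6

6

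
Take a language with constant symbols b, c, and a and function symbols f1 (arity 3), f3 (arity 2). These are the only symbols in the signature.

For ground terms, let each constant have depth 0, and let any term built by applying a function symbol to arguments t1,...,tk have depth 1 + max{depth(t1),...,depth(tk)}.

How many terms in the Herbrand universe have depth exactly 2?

If N_k denotes the number of depth-≤k ground terms, the 3 constants give N_0 = 3, and each function symbol of arity r contributes N_{k-1}^r new terms at level k: N_k = 3 + N_{k-1}^3 + N_{k-1}^2.
N_0 = 3
N_1 = 3 + 3^3 + 3^2 = 39
N_2 = 3 + 39^3 + 39^2 = 60843
Terms of depth exactly 2: N_2 − N_1 = 60843 − 39 = 60804.

60804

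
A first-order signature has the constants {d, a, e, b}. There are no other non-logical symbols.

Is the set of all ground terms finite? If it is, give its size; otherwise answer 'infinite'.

4

There are no function symbols, so every ground term is one of the 4 constants.
The Herbrand universe is {d, a, e, b}, which is finite with 4 elements.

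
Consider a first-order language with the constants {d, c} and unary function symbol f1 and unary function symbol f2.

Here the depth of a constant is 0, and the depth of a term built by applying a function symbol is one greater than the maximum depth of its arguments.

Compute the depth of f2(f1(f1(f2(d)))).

4

depth(f2(d)) = 1 + depth(d) = 1 + 0 = 1
depth(f1(f2(d))) = 1 + depth(f2(d)) = 1 + 1 = 2
depth(f1(f1(f2(d)))) = 1 + depth(f1(f2(d))) = 1 + 2 = 3
depth(f2(f1(f1(f2(d))))) = 1 + depth(f1(f1(f2(d)))) = 1 + 3 = 4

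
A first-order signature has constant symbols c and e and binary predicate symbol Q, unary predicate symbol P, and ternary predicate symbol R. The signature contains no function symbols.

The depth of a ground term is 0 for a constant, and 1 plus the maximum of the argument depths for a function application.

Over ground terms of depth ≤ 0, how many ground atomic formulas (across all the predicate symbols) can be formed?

First count ground terms of depth ≤ 0.
With no function symbols every ground term is a constant, so there are exactly 2 ground terms at every depth bound.
N_0 = 2
Explicitly: c, e.
So |H| = 2.
A ground atom is a predicate applied to a tuple of terms from H, so the count is the sum over predicates of |H|^arity:
  Q: 2^2 = 4;  P: 2;  R: 2^3 = 8
Total ground atoms: 4 + 2 + 8 = 14.

14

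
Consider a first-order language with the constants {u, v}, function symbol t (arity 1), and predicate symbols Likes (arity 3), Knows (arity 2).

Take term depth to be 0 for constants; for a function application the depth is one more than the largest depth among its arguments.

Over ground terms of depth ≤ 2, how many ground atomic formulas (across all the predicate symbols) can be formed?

252

First count ground terms of depth ≤ 2.
Write N_k for the number of ground terms of depth ≤ k. A term of depth ≤ k is either a constant or a function symbol applied to arguments of depth ≤ k−1, so N_k = 2 + N_{k-1}.
N_0 = 2
N_1 = 2 + 2 = 4
N_2 = 2 + 4 = 6
Explicitly: u, v, t(u), t(v), t(t(u)), t(t(v)).
So |H| = 6.
A ground atom is a predicate applied to a tuple of terms from H, so the count is the sum over predicates of |H|^arity:
  Likes: 6^3 = 216;  Knows: 6^2 = 36
Total ground atoms: 216 + 36 = 252.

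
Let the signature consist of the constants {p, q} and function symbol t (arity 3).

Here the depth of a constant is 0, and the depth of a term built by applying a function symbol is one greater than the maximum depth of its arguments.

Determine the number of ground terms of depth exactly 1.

Count level by level. With function symbols t/3, the terms of depth ≤ k are the 2 constants together with each function applied to depth-≤(k−1) tuples, so N_k = 2 + N_{k-1}^3.
N_0 = 2
N_1 = 2 + 2^3 = 10
Terms of depth exactly 1: N_1 − N_0 = 10 − 2 = 8.

8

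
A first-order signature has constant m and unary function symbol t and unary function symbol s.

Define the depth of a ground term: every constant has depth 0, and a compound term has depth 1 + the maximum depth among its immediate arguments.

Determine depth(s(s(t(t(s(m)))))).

depth(s(m)) = 1 + depth(m) = 1 + 0 = 1
depth(t(s(m))) = 1 + depth(s(m)) = 1 + 1 = 2
depth(t(t(s(m)))) = 1 + depth(t(s(m))) = 1 + 2 = 3
depth(s(t(t(s(m))))) = 1 + depth(t(t(s(m)))) = 1 + 3 = 4
depth(s(s(t(t(s(m)))))) = 1 + depth(s(t(t(s(m))))) = 1 + 4 = 5

5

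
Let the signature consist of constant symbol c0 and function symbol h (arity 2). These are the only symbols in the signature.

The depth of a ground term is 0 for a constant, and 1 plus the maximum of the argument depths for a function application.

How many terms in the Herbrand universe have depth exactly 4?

Let N_k = |{terms of depth ≤ k}|. Then N_0 = 1 and N_k = 1 + N_{k-1}^2 for k ≥ 1 (one summand per function symbol, arity giving the exponent).
N_0 = 1
N_1 = 1 + 1^2 = 2
N_2 = 1 + 2^2 = 5
N_3 = 1 + 5^2 = 26
N_4 = 1 + 26^2 = 677
Terms of depth exactly 4: N_4 − N_3 = 677 − 26 = 651.

651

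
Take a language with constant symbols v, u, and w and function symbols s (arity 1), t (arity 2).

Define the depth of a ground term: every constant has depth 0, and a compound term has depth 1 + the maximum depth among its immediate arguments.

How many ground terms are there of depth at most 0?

3

Count level by level. With function symbols s/1, t/2, the terms of depth ≤ k are the 3 constants together with each function applied to depth-≤(k−1) tuples, so N_k = 3 + N_{k-1} + N_{k-1}^2.
N_0 = 3
Explicitly: v, u, w.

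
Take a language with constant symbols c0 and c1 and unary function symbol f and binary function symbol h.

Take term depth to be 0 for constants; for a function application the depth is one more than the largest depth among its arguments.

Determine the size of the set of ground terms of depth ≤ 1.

8

If N_k denotes the number of depth-≤k ground terms, the 2 constants give N_0 = 2, and each function symbol of arity r contributes N_{k-1}^r new terms at level k: N_k = 2 + N_{k-1} + N_{k-1}^2.
N_0 = 2
N_1 = 2 + 2 + 2^2 = 8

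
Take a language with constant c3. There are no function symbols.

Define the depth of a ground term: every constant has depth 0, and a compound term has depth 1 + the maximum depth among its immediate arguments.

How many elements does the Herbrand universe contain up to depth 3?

With no function symbols every ground term is a constant, so there is exactly 1 ground term at every depth bound.
N_0 = 1
N_1 = 1
N_2 = 1
N_3 = 1

1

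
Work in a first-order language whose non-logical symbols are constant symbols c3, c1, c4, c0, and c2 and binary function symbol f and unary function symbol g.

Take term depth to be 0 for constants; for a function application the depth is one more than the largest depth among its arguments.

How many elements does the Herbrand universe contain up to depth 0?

5

Let N_k = |{terms of depth ≤ k}|. Then N_0 = 5 and N_k = 5 + N_{k-1}^2 + N_{k-1} for k ≥ 1 (one summand per function symbol, arity giving the exponent).
N_0 = 5
Explicitly: c3, c1, c4, c0, c2.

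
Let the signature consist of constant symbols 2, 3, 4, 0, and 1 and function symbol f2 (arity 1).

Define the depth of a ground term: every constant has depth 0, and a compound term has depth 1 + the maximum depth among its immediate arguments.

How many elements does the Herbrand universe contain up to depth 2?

Let N_k count ground terms of depth at most k. Each non-constant term of depth ≤ k is some function symbol applied to depth-≤(k−1) arguments, giving N_k = 5 + N_{k-1}.
N_0 = 5
N_1 = 5 + 5 = 10
N_2 = 5 + 10 = 15

15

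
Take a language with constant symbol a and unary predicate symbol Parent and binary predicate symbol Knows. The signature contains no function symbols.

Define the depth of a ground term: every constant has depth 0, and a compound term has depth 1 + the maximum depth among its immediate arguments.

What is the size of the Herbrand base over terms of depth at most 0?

2

First count ground terms of depth ≤ 0.
With no function symbols every ground term is a constant, so there is exactly 1 ground term at every depth bound.
N_0 = 1
So |H| = 1.
For each predicate symbol, the number of ground atoms is |H| raised to its arity; summing:
  Parent: 1;  Knows: 1^2 = 1
Total ground atoms: 1 + 1 = 2.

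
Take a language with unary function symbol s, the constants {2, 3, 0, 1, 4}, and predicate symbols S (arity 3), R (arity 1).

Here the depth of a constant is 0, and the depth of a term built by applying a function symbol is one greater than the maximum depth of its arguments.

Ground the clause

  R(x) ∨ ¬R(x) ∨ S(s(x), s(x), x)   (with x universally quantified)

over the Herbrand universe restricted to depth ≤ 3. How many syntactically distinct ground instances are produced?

20

Ground terms of depth ≤ 3:
  Count level by level. With function symbols s/1, the terms of depth ≤ k are the 5 constants together with each function applied to depth-≤(k−1) tuples, so N_k = 5 + N_{k-1}.
  N_0 = 5
  N_1 = 5 + 5 = 10
  N_2 = 5 + 10 = 15
  N_3 = 5 + 15 = 20
So there are 20 ground terms available for substitution.
There is 1 variable to instantiate (x),  occurring in at least one literal, so different choices give different ground instances.
Number of ground instances = 20.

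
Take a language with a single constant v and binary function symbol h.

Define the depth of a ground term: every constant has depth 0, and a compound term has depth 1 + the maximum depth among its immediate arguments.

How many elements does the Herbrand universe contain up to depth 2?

Let N_k = |{terms of depth ≤ k}|. Then N_0 = 1 and N_k = 1 + N_{k-1}^2 for k ≥ 1 (one summand per function symbol, arity giving the exponent).
N_0 = 1
N_1 = 1 + 1^2 = 2
N_2 = 1 + 2^2 = 5
Explicitly: v, h(v, v), h(v, h(v, v)), h(h(v, v), v), h(h(v, v), h(v, v)).

5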